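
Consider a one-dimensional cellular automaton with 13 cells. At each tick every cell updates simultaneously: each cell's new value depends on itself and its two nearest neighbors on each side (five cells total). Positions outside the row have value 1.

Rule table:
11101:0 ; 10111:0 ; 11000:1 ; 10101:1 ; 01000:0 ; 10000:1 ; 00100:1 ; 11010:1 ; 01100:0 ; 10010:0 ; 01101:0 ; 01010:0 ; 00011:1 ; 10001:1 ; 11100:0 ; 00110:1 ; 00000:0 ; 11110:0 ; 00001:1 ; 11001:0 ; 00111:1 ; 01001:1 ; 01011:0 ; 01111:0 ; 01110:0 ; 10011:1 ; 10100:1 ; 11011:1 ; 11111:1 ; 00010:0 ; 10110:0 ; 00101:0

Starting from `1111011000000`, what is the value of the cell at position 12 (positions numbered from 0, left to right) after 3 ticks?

1

tick 1: 1100100110011
tick 2: 0000111100110
tick 3: 1111100001101
position 12 holds 1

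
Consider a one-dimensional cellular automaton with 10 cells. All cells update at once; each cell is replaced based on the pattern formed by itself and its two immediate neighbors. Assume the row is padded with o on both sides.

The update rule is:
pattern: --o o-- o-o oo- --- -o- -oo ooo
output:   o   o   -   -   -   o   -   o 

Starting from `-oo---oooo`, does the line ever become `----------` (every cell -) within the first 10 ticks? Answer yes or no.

tick 1: ---o-o-ooo
tick 2: o-oo-o--oo
tick 3: -----ooo-o
tick 4: o---o-o---
tick 5: -o-oo-oo-o
tick 6: -o--------
tick 7: -oo------o
tick 8: ---o----o-
tick 9: o-ooo--oo-
tick 10: ---o-oo---
tick 10 is ---o-oo---, still not uniform -

no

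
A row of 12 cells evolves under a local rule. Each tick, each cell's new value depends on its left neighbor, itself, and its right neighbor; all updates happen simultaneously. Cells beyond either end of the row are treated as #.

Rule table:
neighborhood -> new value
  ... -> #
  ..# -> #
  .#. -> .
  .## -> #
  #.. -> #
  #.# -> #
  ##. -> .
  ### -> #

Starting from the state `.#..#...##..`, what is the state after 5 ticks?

.####.######

tick 1: #.##.####.##
tick 2: .##.####.###
tick 3: ##.####.####
tick 4: #.####.#####
tick 5: .####.######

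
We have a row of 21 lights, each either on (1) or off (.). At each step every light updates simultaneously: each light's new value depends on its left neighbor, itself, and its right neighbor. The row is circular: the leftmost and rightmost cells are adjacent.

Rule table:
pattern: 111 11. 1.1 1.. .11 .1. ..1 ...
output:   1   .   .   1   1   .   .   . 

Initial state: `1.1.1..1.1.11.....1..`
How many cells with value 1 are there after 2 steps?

3

step 1: .....1.....1.1.....1.
step 2: ......1.......1.....1
count of 1: 3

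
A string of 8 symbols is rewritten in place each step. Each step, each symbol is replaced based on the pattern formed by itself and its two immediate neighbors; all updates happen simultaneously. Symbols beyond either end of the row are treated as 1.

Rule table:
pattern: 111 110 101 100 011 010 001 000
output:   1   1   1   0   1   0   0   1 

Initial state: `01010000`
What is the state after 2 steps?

11000111

10100110
11000111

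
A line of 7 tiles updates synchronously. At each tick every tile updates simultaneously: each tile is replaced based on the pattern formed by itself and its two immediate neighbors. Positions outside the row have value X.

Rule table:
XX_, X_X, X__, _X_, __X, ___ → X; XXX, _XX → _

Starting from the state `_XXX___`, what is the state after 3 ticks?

__XXXXX

X__XXXX
XXX____
__XXXXX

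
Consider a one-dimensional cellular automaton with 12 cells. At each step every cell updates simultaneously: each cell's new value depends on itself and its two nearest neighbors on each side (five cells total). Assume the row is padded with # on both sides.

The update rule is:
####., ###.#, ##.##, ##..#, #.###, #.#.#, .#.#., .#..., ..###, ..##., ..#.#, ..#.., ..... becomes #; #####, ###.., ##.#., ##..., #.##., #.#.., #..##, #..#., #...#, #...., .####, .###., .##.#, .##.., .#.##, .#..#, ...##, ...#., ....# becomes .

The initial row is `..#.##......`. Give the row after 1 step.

#.#.....##..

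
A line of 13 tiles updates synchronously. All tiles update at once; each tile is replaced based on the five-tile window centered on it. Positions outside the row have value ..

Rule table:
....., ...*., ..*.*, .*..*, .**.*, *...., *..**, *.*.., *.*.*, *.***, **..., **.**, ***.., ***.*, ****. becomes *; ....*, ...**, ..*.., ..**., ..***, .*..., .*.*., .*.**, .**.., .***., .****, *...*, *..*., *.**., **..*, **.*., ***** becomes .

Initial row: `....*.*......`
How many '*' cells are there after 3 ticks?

6

**.**.*.*****
.**.*.*.*..**
..*.*.*.***..
count of *: 6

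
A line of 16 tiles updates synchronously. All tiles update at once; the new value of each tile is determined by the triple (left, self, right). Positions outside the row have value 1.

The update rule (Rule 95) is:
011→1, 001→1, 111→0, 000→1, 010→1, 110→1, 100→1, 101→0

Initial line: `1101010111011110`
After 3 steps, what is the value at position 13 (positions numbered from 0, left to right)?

0

0101010101010010
0101010101011110
0101010101010010
position 13 holds 0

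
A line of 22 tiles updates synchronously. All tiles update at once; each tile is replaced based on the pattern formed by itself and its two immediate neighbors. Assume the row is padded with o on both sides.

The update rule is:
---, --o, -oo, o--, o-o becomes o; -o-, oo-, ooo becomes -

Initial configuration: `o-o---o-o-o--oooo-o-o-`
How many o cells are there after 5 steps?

-o-ooo-o-o-ooo---o-o-o
o-oo--o-o-oo--ooo-o-oo
-oo-oo-o-oo-ooo--o-oo-
oo-oo-o-oo-oo--oo-oo-o
--oo-o-oo-oo-ooo-oo-oo
count of o: 14

14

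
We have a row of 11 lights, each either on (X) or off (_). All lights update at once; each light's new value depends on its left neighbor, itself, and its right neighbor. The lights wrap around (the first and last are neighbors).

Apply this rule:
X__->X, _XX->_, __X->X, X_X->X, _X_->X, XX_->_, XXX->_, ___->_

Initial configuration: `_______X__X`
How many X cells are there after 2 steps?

X_____XXXXX
_X___X_____
count of X: 2

2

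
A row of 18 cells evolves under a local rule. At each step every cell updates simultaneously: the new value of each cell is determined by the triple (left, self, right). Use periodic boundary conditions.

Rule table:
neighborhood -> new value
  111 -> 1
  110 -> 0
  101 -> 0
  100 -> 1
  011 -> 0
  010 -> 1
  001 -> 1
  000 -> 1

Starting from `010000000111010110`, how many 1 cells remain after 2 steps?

111111111010010001
111111110011111110
count of 1: 15

15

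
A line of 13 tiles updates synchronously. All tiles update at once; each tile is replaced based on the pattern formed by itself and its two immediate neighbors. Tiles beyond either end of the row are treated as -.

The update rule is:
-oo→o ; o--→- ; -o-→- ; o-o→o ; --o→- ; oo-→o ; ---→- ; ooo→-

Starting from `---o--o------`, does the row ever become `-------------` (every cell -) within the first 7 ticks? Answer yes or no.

-------------
all cells are - at tick 1

yes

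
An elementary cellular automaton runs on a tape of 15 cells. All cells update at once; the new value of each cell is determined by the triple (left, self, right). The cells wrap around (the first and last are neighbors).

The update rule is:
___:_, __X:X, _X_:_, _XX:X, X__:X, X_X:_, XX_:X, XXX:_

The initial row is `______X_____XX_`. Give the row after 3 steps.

_____X_X___XXXX
X___X___X_XX__X
XX_X_X_X__XXXXX

XX_X_X_X__XXXXX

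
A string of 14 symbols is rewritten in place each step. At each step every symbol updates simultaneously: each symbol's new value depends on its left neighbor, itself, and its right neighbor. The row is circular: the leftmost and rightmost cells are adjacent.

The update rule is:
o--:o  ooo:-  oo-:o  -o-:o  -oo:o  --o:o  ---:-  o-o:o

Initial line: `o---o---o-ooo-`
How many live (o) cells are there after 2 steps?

9

oo-ooo-oooo-oo
-ooo-ooo--ooo-
count of o: 9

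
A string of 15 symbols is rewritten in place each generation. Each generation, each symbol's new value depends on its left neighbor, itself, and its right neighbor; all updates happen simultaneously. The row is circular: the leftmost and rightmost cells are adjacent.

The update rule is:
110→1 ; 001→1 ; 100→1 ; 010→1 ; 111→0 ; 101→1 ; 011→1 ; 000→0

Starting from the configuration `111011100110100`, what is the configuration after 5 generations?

generation 1: 101110111111111
generation 2: 111011100000000
generation 3: 101110110000001
generation 4: 111011111000011
generation 5: 001110001100110

001110001100110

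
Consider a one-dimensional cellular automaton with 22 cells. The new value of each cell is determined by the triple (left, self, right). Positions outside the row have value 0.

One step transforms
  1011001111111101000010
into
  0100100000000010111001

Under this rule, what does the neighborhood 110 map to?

0

At position 3 the neighborhood is 110; the next row has 0 there.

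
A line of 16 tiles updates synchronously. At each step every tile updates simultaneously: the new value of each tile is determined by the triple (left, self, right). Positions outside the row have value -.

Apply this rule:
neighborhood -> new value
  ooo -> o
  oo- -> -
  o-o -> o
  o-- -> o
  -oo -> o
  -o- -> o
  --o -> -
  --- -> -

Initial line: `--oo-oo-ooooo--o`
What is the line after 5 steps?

--o-oo-ooooo-o-o
--ooo-ooooo-oooo
--oo-ooooo-oooo-
--o-ooooo-oooo-o
--oooooo-oooo-oo

--oooooo-oooo-oo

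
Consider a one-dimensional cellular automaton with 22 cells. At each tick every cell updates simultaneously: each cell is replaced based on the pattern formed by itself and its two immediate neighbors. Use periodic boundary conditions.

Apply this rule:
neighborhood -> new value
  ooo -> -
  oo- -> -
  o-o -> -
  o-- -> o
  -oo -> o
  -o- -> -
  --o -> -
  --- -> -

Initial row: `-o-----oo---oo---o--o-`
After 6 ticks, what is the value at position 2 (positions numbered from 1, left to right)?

o

tick 1: --o----o-o--o-o---o--o
tick 2: o--o------o----o---o--
tick 3: -o--o------o----o---o-
tick 4: --o--o------o----o---o
tick 5: o--o--o------o----o---
tick 6: -o--o--o------o----o--
position 2 holds o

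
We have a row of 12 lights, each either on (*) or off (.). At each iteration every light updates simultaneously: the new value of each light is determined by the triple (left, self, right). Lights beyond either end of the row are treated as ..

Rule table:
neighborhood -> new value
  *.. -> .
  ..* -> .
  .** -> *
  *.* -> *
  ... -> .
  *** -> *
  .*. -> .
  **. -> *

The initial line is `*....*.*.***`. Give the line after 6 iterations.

.......*****

......*.****
.......*****
.......*****  (fixed point — unchanged through iteration 6)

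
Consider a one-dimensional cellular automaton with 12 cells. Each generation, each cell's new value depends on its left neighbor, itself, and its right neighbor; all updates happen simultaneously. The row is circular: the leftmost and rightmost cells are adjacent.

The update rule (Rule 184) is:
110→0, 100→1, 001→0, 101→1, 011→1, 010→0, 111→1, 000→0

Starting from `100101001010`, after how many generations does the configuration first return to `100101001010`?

generation 1: 010010100101
generation 2: 101001010010
generation 3: 010100101001
generation 4: 101010010100
generation 5: 010101001010
generation 6: 001010100101
generation 7: 100101010010
generation 8: 010010101001
generation 9: 101001010100
generation 10: 010100101010
generation 11: 001010010101
generation 12: 100101001010

12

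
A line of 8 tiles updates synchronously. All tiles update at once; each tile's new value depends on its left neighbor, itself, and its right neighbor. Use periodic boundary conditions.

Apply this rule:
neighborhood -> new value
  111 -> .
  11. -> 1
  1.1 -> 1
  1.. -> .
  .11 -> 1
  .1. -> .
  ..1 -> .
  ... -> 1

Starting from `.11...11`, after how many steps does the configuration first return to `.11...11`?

111.1.11
..11.11.
1.11111.
.11...11

4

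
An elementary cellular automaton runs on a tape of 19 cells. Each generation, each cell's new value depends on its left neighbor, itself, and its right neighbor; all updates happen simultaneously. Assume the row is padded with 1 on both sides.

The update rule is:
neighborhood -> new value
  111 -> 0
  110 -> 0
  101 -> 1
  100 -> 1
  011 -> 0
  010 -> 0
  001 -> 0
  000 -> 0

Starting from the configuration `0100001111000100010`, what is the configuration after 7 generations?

1010000000100010001
0101000000010001000
1010100000001000100
0101010000000100010
1010101000000010001
0101010100000001000
1010101010000000100

1010101010000000100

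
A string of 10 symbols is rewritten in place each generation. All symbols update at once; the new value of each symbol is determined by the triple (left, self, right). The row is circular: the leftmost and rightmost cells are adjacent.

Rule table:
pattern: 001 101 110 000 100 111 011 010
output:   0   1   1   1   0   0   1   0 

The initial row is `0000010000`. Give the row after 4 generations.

1111000111
0001010100
1100101001
0100010001

0100010001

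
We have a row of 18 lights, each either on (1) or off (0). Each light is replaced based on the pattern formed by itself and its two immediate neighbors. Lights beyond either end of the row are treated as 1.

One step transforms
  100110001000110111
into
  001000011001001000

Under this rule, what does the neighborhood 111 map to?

At position 16 the neighborhood is 111; the next row has 0 there.

0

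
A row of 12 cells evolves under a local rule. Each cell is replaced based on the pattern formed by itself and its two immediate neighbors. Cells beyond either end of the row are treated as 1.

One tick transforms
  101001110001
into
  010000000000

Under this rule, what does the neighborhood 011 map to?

At position 5 the neighborhood is 011; the next row has 0 there.

0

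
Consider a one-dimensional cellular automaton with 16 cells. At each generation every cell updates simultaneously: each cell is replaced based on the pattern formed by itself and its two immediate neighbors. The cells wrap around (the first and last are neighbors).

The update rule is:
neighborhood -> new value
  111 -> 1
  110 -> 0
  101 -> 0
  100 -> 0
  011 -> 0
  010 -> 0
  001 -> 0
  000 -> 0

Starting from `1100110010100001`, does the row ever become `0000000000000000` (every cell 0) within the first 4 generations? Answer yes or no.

generation 1: 1000000000000000
generation 2: 0000000000000000
all cells are 0 at generation 2

yes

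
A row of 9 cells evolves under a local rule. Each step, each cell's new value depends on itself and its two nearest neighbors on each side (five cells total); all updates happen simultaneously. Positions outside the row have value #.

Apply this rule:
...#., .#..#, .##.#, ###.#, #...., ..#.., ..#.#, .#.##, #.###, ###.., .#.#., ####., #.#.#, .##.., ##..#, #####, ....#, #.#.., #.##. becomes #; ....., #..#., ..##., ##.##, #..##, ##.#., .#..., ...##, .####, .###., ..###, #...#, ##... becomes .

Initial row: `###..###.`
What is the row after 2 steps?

####...#.
####..###

####..###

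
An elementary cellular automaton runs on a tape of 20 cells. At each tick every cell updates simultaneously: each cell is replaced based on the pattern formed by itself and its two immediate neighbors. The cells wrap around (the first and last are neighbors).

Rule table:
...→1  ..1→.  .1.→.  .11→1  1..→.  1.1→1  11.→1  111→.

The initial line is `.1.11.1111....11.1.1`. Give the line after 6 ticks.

1.11111..1.11.111.1.
.11...1...11111.11.1
111.1...1.1...11111.
1.11..1..1..1.1...11
1111.........1..1.1.
1..1.1111111.....1.1

1..1.1111111.....1.1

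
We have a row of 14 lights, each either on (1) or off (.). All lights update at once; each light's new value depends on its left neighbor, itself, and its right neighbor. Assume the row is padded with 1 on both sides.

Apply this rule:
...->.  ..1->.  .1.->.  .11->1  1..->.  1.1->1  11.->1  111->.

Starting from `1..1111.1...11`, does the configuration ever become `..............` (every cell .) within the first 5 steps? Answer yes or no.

1..1..11....1.
1.....11.....1
1.....11.....1  (fixed point — unchanged through step 5)
step 5 is 1.....11.....1, still not uniform .

no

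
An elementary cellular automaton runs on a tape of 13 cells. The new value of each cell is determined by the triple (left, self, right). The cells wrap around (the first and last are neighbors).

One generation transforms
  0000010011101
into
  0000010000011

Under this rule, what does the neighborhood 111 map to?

0

At position 9 the neighborhood is 111; the next row has 0 there.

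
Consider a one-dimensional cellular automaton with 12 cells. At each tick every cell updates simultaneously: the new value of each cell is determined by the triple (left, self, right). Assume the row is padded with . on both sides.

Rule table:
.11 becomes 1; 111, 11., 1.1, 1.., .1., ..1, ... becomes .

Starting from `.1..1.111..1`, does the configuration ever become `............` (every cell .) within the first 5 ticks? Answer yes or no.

tick 1: ......1.....
tick 2: ............
all cells are . at tick 2

yes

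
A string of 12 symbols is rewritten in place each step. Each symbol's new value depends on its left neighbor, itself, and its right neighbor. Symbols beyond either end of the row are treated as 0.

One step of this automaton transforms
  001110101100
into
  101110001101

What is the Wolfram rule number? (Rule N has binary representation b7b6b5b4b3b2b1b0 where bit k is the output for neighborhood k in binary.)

201

position 3: 111 → 1  (bit 7 = 1)
position 4: 110 → 1  (bit 6 = 1)
position 5: 101 → 0  (bit 5 = 0)
position 10: 100 → 0  (bit 4 = 0)
position 2: 011 → 1  (bit 3 = 1)
position 6: 010 → 0  (bit 2 = 0)
position 1: 001 → 0  (bit 1 = 0)
position 0: 000 → 1  (bit 0 = 1)
bits b7..b0 = 11001001 = 201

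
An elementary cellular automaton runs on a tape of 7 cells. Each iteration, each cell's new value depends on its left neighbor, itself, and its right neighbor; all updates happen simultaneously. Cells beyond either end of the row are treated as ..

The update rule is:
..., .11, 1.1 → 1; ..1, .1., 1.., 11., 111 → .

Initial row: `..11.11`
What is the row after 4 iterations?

iteration 1: 1.1.11.
iteration 2: .1.11..
iteration 3: ..11..1
iteration 4: 1.1....

1.1....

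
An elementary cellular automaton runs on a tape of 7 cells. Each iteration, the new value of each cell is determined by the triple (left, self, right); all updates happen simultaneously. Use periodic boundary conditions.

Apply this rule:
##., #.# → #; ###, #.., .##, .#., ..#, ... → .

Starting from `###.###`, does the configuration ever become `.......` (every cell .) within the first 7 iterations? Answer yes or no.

yes

..##...
...#...
.......
all cells are . at iteration 3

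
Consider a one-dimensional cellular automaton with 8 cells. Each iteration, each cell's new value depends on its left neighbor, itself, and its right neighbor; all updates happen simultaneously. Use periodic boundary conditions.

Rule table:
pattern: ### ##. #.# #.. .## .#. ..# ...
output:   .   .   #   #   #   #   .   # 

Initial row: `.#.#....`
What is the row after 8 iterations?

.#######
##......
#.#####.
###....#
...###.#
##.#..##
..###.#.
#.#..###

#.#..###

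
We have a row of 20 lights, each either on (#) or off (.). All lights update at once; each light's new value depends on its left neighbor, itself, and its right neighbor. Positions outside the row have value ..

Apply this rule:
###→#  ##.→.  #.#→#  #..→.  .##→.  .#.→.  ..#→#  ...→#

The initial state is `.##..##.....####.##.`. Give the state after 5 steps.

#...#...####.##.#...
..##..##.##.#..#..##
##...#..#..#..#..#..
...##..#..#..#..#..#
###...#..#..#..#..#.

###...#..#..#..#..#.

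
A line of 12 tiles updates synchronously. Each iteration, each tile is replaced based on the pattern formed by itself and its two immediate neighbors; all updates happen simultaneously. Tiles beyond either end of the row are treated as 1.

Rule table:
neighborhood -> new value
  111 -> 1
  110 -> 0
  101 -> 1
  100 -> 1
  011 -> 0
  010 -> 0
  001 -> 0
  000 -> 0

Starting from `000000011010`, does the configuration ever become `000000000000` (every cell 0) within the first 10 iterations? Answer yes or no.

100000000101
010000000010
101000000001
010100000000
101010000000
010101000000
101010100000
010101010000
101010101000
010101010100
iteration 10 is 010101010100, still not uniform 0

no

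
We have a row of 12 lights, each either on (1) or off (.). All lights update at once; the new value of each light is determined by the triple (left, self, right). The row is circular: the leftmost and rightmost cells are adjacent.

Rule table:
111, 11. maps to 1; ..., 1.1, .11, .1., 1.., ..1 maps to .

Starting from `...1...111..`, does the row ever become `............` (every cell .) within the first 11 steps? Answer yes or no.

yes

step 1: ........11..
step 2: .........1..
step 3: ............
all cells are . at step 3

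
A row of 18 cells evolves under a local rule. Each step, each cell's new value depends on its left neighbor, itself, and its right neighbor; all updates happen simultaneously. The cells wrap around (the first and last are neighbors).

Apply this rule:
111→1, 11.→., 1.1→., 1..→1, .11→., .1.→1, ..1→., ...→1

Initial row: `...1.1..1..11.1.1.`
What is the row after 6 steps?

...1...1.111...111

11.1.11.11....1.11
1..1......111.1..1
.1.111111..1..11..
.1..1111.1.11...11
.11..11..1...11...
...1...1.111...111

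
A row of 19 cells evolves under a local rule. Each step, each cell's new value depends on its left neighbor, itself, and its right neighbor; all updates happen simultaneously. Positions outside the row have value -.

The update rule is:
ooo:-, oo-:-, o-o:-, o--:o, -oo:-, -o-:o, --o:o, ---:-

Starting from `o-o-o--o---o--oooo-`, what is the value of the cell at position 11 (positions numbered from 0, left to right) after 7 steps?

step 1: o-o-ooooo-oooo----o
step 2: o-o-----------o--oo
step 3: o-oo---------oooo--
step 4: o---o-------o----o-
step 5: oo-ooo-----ooo--ooo
step 6: ------o---o---oo---
step 7: -----ooo-ooo-o--o--
position 11 holds o

o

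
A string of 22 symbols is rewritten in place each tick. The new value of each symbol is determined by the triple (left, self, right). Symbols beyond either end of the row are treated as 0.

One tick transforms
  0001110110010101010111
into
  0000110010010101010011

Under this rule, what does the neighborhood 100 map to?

0

At position 9 the neighborhood is 100; the next row has 0 there.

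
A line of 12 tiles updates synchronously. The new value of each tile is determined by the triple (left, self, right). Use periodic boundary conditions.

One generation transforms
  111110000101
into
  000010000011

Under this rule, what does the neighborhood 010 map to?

At position 9 the neighborhood is 010; the next row has 0 there.

0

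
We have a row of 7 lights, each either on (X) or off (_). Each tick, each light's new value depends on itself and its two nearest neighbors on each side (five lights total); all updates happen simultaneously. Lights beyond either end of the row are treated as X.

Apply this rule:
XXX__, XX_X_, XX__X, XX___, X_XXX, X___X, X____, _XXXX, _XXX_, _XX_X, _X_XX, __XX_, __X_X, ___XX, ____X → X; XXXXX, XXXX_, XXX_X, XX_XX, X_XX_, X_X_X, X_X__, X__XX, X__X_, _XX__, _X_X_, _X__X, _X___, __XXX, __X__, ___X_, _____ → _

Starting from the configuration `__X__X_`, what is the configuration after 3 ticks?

______X

X____XX
XXXXX_X
______X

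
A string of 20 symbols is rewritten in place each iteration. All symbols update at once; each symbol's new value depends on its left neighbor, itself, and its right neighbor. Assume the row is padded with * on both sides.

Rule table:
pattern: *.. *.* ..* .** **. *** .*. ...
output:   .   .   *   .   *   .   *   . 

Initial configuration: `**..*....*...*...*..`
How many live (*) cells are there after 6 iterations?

8

iteration 1: .*.**...**..**..**.*
iteration 2: .*..*..*.*.*.*.*.*..
iteration 3: .*.**.**.*.*.*.*.*.*
iteration 4: .*..*..*.*.*.*.*.*..  (repeats iteration 2; period 2)
iteration 6: .*..*..*.*.*.*.*.*..
count of *: 8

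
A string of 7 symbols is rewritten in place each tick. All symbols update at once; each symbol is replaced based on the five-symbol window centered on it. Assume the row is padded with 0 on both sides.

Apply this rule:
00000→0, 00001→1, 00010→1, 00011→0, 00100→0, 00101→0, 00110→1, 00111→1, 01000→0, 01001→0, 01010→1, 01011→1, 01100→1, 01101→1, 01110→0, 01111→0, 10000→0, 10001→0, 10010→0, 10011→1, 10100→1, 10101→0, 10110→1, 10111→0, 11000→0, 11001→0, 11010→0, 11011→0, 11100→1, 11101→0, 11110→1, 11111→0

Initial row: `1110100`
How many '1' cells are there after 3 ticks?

2

1000100
0001000
0110000
count of 1: 2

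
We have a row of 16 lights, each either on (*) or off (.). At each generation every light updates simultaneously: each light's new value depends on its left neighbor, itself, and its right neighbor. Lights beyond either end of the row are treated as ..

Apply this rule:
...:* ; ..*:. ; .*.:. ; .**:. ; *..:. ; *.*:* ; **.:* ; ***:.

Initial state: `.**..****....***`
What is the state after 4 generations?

*...*...*..*....

..*.....*.**...*
*...***..*.*.*..
..*...*...*.*..*
*...*...*..*....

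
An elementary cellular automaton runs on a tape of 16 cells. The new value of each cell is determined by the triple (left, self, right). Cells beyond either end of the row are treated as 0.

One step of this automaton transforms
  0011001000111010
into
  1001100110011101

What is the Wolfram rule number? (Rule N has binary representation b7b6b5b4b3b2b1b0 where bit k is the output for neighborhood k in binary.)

241

position 11: 111 → 1  (bit 7 = 1)
position 3: 110 → 1  (bit 6 = 1)
position 13: 101 → 1  (bit 5 = 1)
position 4: 100 → 1  (bit 4 = 1)
position 2: 011 → 0  (bit 3 = 0)
position 6: 010 → 0  (bit 2 = 0)
position 1: 001 → 0  (bit 1 = 0)
position 0: 000 → 1  (bit 0 = 1)
bits b7..b0 = 11110001 = 241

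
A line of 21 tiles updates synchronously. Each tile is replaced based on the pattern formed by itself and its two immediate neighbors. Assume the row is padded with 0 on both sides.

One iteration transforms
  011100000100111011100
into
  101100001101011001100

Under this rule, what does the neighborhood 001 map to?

At position 0 the neighborhood is 001; the next row has 1 there.

1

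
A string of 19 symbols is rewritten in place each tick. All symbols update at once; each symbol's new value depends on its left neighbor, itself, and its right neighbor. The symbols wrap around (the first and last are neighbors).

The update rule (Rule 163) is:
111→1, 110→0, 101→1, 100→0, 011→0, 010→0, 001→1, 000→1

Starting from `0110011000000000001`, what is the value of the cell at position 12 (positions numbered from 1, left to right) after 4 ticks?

1

1000100011111111110
0011001101111111101
0100010010111111010
1001100101011110100
position 12 holds 1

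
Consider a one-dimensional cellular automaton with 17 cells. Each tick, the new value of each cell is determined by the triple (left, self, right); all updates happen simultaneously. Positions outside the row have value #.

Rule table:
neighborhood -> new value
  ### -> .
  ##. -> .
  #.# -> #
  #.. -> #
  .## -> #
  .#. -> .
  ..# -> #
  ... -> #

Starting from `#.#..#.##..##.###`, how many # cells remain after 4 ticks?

.#.##.##.###.##..
#.##.##.##..##.##
.##.##.##.###.##.
##.##.##.##..##.#
count of #: 11

11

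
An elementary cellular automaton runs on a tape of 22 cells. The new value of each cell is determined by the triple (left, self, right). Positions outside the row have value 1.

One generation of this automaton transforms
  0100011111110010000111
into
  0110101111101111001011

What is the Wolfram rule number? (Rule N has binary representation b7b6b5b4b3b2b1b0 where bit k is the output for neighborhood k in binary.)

150

position 6: 111 → 1  (bit 7 = 1)
position 11: 110 → 0  (bit 6 = 0)
position 0: 101 → 0  (bit 5 = 0)
position 2: 100 → 1  (bit 4 = 1)
position 5: 011 → 0  (bit 3 = 0)
position 1: 010 → 1  (bit 2 = 1)
position 4: 001 → 1  (bit 1 = 1)
position 3: 000 → 0  (bit 0 = 0)
bits b7..b0 = 10010110 = 150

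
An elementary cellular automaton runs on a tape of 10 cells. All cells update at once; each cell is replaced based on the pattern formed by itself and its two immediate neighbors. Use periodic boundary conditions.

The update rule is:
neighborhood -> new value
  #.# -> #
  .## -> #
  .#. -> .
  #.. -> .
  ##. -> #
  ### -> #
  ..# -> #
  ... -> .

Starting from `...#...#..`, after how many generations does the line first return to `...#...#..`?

10

..#...#...
.#...#....
#...#.....
...#.....#
..#.....#.
.#.....#..
#.....#...
.....#...#
....#...#.
...#...#..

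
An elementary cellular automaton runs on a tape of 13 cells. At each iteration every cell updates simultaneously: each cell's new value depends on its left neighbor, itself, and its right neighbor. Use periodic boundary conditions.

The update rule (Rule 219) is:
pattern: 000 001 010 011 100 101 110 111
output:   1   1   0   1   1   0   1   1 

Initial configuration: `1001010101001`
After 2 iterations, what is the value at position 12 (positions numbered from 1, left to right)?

1

1110000000111
1111111111111
position 12 holds 1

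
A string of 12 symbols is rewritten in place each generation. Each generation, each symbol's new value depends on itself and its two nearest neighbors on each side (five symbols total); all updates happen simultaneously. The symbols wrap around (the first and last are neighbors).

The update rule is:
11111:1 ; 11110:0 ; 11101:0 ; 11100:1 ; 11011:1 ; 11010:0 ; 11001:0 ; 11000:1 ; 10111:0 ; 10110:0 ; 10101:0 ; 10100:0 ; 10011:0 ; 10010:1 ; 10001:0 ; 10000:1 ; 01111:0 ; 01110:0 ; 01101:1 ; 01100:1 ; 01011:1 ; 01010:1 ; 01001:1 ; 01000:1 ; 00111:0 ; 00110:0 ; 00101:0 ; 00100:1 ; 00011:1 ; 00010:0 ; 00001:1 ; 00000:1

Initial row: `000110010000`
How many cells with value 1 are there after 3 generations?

7

111010111111
100001001111
111101100010
count of 1: 7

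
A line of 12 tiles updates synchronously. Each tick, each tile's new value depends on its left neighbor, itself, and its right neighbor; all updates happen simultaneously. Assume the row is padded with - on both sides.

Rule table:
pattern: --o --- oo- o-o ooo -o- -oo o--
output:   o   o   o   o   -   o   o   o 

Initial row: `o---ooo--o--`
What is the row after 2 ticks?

o---ooo----o

ooooo-oooooo
o---ooo----o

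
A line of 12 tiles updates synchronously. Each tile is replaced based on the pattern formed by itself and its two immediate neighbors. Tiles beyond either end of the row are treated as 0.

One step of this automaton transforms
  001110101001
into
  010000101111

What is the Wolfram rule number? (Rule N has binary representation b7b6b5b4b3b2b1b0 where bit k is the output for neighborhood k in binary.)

position 3: 111 → 0  (bit 7 = 0)
position 4: 110 → 0  (bit 6 = 0)
position 5: 101 → 0  (bit 5 = 0)
position 9: 100 → 1  (bit 4 = 1)
position 2: 011 → 0  (bit 3 = 0)
position 6: 010 → 1  (bit 2 = 1)
position 1: 001 → 1  (bit 1 = 1)
position 0: 000 → 0  (bit 0 = 0)
bits b7..b0 = 00010110 = 22

22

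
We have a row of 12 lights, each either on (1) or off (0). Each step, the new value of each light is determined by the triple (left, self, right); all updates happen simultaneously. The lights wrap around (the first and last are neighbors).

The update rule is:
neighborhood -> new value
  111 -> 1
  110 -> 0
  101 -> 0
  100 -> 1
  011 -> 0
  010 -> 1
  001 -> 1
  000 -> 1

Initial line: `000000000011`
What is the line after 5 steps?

100011000111

step 1: 111111111100
step 2: 011111111011
step 3: 001111110000
step 4: 110111101111
step 5: 100011000111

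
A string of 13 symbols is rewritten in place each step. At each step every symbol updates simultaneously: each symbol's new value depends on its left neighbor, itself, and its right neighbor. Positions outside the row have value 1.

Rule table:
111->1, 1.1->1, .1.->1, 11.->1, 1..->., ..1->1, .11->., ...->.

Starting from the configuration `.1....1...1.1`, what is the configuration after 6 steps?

11...11..111.
11..1.1.1.111
11.1111111.11
111.1111111.1
1111.1111111.
11111.1111111

11111.1111111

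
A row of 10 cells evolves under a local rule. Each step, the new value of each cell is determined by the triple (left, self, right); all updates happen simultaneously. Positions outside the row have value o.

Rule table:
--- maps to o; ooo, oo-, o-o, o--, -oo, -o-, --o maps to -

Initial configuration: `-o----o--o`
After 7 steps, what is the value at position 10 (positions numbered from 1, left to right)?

-

---oo-----
-o----ooo-
---oo-----  (repeats step 1; period 2)
step 7: ---oo-----
position 10 holds -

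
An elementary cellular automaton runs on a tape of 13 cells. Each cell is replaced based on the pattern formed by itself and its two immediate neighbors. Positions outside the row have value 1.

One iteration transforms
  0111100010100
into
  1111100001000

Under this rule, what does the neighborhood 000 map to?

0

At position 6 the neighborhood is 000; the next row has 0 there.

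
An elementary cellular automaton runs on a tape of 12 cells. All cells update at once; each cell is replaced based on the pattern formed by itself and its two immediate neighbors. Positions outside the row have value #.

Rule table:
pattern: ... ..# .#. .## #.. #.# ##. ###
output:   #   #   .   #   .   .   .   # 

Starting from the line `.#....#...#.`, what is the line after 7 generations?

.###..######

...###..##..
.####..##..#
.###..##..##
.##..##..###
.#..##..####
...##..#####
.###..######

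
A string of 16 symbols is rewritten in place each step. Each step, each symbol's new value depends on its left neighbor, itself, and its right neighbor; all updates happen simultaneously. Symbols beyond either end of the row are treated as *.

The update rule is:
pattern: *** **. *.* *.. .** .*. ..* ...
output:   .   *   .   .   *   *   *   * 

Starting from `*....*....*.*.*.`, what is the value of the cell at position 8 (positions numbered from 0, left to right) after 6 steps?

.

step 1: *.****.****.*.*.
step 2: *.*..*.*..*.*.*.
step 3: *.*.**.*.**.*.*.
step 4: *.*.**.*.**.*.*.  (fixed point — unchanged through step 6)
position 8 holds .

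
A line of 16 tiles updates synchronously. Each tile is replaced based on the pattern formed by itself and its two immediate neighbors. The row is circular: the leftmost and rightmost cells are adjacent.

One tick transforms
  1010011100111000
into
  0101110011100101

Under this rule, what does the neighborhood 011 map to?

1

At position 5 the neighborhood is 011; the next row has 1 there.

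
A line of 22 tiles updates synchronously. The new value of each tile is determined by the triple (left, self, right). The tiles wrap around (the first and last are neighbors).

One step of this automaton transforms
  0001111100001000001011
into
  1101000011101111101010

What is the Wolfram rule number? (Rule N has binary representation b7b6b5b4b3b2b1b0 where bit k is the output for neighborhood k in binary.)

position 4: 111 → 0  (bit 7 = 0)
position 7: 110 → 0  (bit 6 = 0)
position 19: 101 → 0  (bit 5 = 0)
position 0: 100 → 1  (bit 4 = 1)
position 3: 011 → 1  (bit 3 = 1)
position 12: 010 → 1  (bit 2 = 1)
position 2: 001 → 0  (bit 1 = 0)
position 1: 000 → 1  (bit 0 = 1)
bits b7..b0 = 00011101 = 29

29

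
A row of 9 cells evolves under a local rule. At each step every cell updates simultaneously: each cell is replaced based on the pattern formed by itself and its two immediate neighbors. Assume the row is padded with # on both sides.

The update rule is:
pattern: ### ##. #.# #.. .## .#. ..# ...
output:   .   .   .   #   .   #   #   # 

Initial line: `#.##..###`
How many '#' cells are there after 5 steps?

....##...
####..###
....##...  (repeats step 1; period 2)
step 5: ....##...
count of #: 2

2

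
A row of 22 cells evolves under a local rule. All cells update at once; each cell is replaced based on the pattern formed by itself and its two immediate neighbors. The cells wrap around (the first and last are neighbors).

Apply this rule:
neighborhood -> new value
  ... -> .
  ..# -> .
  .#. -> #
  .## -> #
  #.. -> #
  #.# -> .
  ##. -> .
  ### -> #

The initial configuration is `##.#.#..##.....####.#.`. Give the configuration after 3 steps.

step 1: #..#.##.#.#....###..#.
step 2: ##.#.#..#.##...##.#.#.
step 3: #..#.##.#.#.#..#..#.#.

#..#.##.#.#.#..#..#.#.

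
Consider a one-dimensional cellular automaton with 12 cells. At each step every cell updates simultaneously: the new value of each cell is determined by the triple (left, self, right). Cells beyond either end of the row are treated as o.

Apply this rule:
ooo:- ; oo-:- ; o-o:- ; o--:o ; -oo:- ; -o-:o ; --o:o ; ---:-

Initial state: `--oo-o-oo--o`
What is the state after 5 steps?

step 1: oo---o---oo-
step 2: --o-ooo-o---
step 3: ooo-----oo-o
step 4: ---o---o----
step 5: o-ooo-ooo--o

o-ooo-ooo--o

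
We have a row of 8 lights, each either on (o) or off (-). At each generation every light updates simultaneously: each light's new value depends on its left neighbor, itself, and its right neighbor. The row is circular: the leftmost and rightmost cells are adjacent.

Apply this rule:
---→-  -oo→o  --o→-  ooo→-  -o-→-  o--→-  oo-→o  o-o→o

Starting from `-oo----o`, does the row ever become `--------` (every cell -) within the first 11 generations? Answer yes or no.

generation 1: ooo-----
generation 2: o-o-----
generation 3: -o------
generation 4: --------
all cells are - at generation 4

yes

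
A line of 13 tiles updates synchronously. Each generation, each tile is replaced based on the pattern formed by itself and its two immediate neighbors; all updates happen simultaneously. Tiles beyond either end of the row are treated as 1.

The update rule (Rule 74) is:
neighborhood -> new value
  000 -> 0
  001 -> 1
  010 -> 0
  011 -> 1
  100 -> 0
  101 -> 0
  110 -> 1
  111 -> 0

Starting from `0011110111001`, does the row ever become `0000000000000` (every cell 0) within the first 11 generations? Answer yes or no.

no

0110010101011
0110100000010
0110000000100
0110000001001
0110000010011
0110000100110
0110001001110
0110010011010
0110100111000
0110001101001
0110011100011
generation 11 is 0110011100011, still not uniform 0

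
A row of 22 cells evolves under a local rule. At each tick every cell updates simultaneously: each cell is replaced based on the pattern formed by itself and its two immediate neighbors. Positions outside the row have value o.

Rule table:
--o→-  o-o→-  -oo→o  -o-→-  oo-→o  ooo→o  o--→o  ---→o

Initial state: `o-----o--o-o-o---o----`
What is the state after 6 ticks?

ooooo--o------oo--ooo-
oooooo--ooooo-ooo-ooo-
ooooooo-ooooo-ooo-ooo-
ooooooo-ooooo-ooo-ooo-  (fixed point — unchanged through tick 6)

ooooooo-ooooo-ooo-ooo-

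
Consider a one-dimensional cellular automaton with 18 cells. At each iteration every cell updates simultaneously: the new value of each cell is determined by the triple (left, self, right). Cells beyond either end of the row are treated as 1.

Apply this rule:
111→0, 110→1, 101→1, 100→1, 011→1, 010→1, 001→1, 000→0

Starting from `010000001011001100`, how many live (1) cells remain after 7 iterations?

iteration 1: 111000011111111111
iteration 2: 001100110000000000
iteration 3: 111111111000000001
iteration 4: 000000001100000011
iteration 5: 100000011110000110
iteration 6: 110000110011001111
iteration 7: 011001111111111000
count of 1: 12

12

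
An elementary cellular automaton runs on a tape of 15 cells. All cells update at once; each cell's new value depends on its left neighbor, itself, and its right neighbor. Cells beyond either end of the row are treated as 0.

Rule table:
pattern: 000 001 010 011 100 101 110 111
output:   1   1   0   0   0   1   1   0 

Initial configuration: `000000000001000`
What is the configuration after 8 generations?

000000011011001

generation 1: 111111111110011
generation 2: 000000000010101
generation 3: 111111111101010
generation 4: 000000000110100
generation 5: 111111111011001
generation 6: 000000001101010
generation 7: 111111110110100
generation 8: 000000011011001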